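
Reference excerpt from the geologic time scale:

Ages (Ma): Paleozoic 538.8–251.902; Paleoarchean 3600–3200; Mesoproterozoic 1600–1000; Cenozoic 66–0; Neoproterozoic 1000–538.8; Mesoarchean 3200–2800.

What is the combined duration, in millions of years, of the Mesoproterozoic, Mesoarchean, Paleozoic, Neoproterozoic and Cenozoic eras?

1814.098 million years

Duration is start − end for each: (1600 − 1000) + (3200 − 2800) + (538.8 − 251.902) + (1000 − 538.8) + (66 − 0).
That is 600 + 400 + 286.898 + 461.2 + 66, which totals 1814.098 million years.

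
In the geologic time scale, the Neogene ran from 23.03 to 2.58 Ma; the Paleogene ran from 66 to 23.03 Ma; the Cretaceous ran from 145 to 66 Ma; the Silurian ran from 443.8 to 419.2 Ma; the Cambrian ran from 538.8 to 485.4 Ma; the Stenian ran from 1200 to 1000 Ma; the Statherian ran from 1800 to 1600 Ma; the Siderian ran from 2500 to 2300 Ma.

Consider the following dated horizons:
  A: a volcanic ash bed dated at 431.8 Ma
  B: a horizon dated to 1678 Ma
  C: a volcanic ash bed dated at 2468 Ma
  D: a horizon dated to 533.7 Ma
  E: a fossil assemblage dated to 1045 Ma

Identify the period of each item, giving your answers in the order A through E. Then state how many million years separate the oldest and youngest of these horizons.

A — Silurian; B — Statherian; C — Siderian; D — Cambrian; E — Stenian; span 2036.2 million years

Match each age against the start–end ranges in the excerpt: A = 431.8 Ma → Silurian (443.8–419.2); B = 1678 Ma → Statherian (1800–1600); C = 2468 Ma → Siderian (2500–2300); D = 533.7 Ma → Cambrian (538.8–485.4); E = 1045 Ma → Stenian (1200–1000).
The largest age is 2468 Ma and the smallest is 431.8 Ma; their difference is 2036.2 Myr.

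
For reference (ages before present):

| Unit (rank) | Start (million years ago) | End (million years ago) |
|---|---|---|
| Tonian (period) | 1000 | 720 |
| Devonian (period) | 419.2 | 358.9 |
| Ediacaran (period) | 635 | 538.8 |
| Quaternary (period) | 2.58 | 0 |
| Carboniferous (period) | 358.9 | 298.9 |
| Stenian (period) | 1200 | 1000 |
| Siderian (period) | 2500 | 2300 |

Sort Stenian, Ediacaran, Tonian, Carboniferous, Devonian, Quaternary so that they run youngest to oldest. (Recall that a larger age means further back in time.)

Quaternary, Carboniferous, Devonian, Ediacaran, Tonian, Stenian

The oldest of these is Stenian (starts 1200 Ma) and the youngest is Quaternary (ends 0 Ma).
In between, by decreasing start age: Tonian (1000), Ediacaran (635), Devonian (419.2), Carboniferous (358.9).
Listing youngest first means reversing that sequence.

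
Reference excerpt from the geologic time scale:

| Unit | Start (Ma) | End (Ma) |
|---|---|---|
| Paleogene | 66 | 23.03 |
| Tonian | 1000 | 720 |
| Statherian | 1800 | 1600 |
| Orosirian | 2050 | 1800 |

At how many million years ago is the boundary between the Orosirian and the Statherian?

1800 Ma

The Orosirian ends and the Statherian begins at 1800 Ma.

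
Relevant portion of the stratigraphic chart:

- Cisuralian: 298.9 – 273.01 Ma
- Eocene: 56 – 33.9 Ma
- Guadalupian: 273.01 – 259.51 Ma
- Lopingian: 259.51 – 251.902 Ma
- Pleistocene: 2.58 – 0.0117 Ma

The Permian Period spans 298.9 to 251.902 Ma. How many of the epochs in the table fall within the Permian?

Epochs inside 298.9–251.902 Ma: Cisuralian, Guadalupian, Lopingian — 3 in total.

3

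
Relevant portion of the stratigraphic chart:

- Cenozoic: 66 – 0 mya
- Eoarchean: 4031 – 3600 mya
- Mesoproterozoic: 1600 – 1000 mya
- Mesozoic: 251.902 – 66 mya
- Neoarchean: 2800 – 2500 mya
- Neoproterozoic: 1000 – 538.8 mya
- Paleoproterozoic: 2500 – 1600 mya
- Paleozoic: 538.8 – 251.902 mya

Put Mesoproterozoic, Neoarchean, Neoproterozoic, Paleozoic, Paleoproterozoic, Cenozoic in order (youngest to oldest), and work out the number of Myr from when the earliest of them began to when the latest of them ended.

Cenozoic → Paleozoic → Neoproterozoic → Mesoproterozoic → Paleoproterozoic → Neoarchean; total span 2800 Myr

From the excerpt: Mesoproterozoic 1600–1000; Neoarchean 2800–2500; Neoproterozoic 1000–538.8; Paleozoic 538.8–251.902; Paleoproterozoic 2500–1600; Cenozoic 66–0 (Ma).
Larger Ma is earlier, so the oldest is Neoarchean and the youngest is Cenozoic; youngest to oldest: Cenozoic, Paleozoic, Neoproterozoic, Mesoproterozoic, Paleoproterozoic, Neoarchean.
Oldest start 2800 minus youngest end 0 gives 2800 Myr overall.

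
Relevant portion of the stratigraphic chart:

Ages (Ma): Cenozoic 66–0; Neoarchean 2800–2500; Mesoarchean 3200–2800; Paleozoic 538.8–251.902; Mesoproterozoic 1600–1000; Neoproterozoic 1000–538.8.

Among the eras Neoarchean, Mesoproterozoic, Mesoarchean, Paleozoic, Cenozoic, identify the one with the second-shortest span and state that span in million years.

Start − end for each: Neoarchean 2800 − 2500 = 300; Mesoproterozoic 1600 − 1000 = 600; Mesoarchean 3200 − 2800 = 400; Paleozoic 538.8 − 251.902 = 286.898; Cenozoic 66 − 0 = 66.
Ranking these from shortest: Cenozoic < Paleozoic < Neoarchean < Mesoarchean < Mesoproterozoic.
Position 2 in that ranking is Paleozoic, which lasted 286.898 Myr.

Paleozoic, 286.898 million years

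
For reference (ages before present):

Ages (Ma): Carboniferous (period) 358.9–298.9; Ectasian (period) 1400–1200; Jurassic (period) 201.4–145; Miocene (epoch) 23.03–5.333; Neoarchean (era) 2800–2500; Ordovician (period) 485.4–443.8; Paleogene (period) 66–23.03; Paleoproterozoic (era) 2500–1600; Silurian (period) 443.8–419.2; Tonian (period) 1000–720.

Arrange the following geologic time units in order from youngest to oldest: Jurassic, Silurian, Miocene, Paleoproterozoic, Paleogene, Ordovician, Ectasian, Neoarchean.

Miocene, Paleogene, Jurassic, Silurian, Ordovician, Ectasian, Paleoproterozoic, Neoarchean

Read off each span (Ma): Jurassic 201.4–145; Silurian 443.8–419.2; Miocene 23.03–5.333; Paleoproterozoic 2500–1600; Paleogene 66–23.03; Ordovician 485.4–443.8; Ectasian 1400–1200; Neoarchean 2800–2500.
Larger Ma is older, so oldest→youngest is Neoarchean, Paleoproterozoic, Ectasian, Ordovician, Silurian, Jurassic, Paleogene, Miocene; reverse it for youngest→oldest.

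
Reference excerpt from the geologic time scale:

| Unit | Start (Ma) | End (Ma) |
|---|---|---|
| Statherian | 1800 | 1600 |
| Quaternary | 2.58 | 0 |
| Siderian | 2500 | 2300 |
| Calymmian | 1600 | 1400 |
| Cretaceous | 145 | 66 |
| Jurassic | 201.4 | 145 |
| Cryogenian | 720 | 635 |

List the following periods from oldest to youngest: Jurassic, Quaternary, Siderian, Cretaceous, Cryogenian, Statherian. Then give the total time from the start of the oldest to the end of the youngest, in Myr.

Start ages (Ma): Siderian 2500, Statherian 1800, Cryogenian 720, Jurassic 201.4, Cretaceous 145, Quaternary 2.58.
Ordered oldest to youngest: Siderian, Statherian, Cryogenian, Jurassic, Cretaceous, Quaternary.
Span = 2500 − 0 = 2500 Myr.

Siderian, Statherian, Cryogenian, Jurassic, Cretaceous, Quaternary; total span 2500 Myr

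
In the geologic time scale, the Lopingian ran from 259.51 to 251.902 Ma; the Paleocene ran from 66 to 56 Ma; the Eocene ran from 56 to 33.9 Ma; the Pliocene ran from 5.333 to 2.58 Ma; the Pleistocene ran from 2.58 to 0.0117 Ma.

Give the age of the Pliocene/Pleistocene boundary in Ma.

2.58 Ma

The Pliocene ends and the Pleistocene begins at 2.58 Ma.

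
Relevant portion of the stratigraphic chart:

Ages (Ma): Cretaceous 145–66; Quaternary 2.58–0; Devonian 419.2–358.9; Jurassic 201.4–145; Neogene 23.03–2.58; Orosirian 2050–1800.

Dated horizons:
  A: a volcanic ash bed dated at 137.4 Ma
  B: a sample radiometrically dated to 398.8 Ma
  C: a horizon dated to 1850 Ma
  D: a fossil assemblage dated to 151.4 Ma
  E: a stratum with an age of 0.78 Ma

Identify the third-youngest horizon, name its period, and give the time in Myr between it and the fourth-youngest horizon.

Smaller Ma means younger, so youngest first: E 0.78 < A 137.4 < D 151.4 < B 398.8 < C 1850.
Counting 3 along gives D (151.4 Ma); the excerpt puts that inside the Jurassic, 201.4–145 Ma.
Next in line is B (398.8 Ma), and 398.8 − 151.4 = 247.4 Myr.

D, in the Jurassic; 247.4 million years to B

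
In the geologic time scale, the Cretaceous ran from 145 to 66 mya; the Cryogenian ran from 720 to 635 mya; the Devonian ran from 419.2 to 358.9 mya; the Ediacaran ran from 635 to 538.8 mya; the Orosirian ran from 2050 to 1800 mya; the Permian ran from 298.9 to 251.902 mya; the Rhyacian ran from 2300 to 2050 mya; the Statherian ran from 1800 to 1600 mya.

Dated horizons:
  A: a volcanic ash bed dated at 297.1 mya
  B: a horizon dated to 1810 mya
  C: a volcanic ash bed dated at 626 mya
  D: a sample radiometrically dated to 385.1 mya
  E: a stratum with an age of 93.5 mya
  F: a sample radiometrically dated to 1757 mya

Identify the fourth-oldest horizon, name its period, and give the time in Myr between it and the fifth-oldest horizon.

Larger Ma means older, so oldest first: B 1810 > F 1757 > C 626 > D 385.1 > A 297.1 > E 93.5.
Counting 4 along gives D (385.1 Ma); the excerpt puts that inside the Devonian, 419.2–358.9 Ma.
Next in line is A (297.1 Ma), and 385.1 − 297.1 = 88 Myr.

D, in the Devonian; 88 million years to A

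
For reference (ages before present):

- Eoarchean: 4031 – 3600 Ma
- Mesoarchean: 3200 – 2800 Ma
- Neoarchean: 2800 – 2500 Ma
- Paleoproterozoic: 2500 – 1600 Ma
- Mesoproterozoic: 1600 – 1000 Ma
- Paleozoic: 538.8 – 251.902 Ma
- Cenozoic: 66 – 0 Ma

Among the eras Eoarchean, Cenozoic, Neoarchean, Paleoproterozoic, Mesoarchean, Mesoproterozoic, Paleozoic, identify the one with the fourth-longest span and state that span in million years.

Mesoarchean, 400 million years

Durations: Eoarchean 431; Cenozoic 66; Neoarchean 300; Paleoproterozoic 900; Mesoarchean 400; Mesoproterozoic 600; Paleozoic 286.898 Myr.
Sorted longest-first: Paleoproterozoic (900), Mesoproterozoic (600), Eoarchean (431), Mesoarchean (400), Neoarchean (300), Paleozoic (286.898), Cenozoic (66).
The fourth longest is Mesoarchean at 400 Myr.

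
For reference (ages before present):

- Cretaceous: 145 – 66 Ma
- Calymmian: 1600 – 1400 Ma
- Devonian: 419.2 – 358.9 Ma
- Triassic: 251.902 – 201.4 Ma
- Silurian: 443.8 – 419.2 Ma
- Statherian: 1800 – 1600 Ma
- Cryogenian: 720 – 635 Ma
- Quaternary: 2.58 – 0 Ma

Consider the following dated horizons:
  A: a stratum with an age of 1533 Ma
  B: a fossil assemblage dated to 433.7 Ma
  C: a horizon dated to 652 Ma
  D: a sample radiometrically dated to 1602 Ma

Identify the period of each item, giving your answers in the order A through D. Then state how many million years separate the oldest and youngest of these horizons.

A — Calymmian; B — Silurian; C — Cryogenian; D — Statherian; span 1168.3 million years

A: 1533 Ma lies in 1600–1400 Ma, so Calymmian.
B: 433.7 Ma lies in 443.8–419.2 Ma, so Silurian.
C: 652 Ma lies in 720–635 Ma, so Cryogenian.
D: 1602 Ma lies in 1800–1600 Ma, so Statherian.
Oldest = 1602 Ma, youngest = 433.7 Ma → span 1168.3 Myr.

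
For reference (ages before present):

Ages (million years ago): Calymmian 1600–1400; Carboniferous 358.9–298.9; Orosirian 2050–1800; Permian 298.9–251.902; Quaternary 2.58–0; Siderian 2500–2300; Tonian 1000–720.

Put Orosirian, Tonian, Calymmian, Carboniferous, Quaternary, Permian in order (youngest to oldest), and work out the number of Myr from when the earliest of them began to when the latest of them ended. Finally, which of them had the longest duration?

Quaternary → Permian → Carboniferous → Tonian → Calymmian → Orosirian; total span 2050 Myr; longest is Tonian

From the excerpt: Orosirian 2050–1800; Tonian 1000–720; Calymmian 1600–1400; Carboniferous 358.9–298.9; Quaternary 2.58–0; Permian 298.9–251.902 (Ma).
Larger Ma is earlier, so the oldest is Orosirian and the youngest is Quaternary; youngest to oldest: Quaternary, Permian, Carboniferous, Tonian, Calymmian, Orosirian.
Oldest start 2050 minus youngest end 0 gives 2050 Myr overall.
Individual lengths (start − end): Orosirian 250; Tonian 280; Carboniferous 60; Quaternary 2.58; Permian 46.998; Calymmian 200. The largest is Tonian at 280 Myr.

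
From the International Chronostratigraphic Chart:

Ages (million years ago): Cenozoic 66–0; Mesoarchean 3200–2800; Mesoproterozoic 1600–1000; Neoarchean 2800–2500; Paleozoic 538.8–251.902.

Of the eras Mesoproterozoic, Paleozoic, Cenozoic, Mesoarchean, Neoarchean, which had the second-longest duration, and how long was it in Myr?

Durations: Mesoproterozoic 600; Paleozoic 286.898; Cenozoic 66; Mesoarchean 400; Neoarchean 300 Myr.
Sorted longest-first: Mesoproterozoic (600), Mesoarchean (400), Neoarchean (300), Paleozoic (286.898), Cenozoic (66).
The second longest is Mesoarchean at 400 Myr.

Mesoarchean, 400 million years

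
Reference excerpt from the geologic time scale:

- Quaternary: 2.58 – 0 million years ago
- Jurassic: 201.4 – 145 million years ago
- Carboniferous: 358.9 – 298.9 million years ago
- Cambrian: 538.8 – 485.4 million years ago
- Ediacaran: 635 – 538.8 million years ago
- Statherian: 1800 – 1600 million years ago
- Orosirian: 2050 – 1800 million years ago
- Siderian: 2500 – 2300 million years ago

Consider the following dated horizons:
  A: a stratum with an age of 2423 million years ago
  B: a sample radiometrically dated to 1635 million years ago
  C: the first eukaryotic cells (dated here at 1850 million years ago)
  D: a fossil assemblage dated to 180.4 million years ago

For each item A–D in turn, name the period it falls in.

Match each age against the start–end ranges in the excerpt: A = 2423 Ma → Siderian (2500–2300); B = 1635 Ma → Statherian (1800–1600); C = 1850 Ma → Orosirian (2050–1800); D = 180.4 Ma → Jurassic (201.4–145).

A — Siderian; B — Statherian; C — Orosirian; D — Jurassic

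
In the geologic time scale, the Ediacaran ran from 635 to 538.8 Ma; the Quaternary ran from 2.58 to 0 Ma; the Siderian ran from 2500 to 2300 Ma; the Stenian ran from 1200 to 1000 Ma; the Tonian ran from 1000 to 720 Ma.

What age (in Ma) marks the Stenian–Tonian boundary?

The Stenian ends and the Tonian begins at 1000 Ma.

1000 Ma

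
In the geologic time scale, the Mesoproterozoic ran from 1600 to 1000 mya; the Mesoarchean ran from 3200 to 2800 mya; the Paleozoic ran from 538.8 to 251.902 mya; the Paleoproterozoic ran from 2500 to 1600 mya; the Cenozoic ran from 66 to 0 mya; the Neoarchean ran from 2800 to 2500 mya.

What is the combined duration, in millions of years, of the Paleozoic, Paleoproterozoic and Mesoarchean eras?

1586.898 million years

Each duration: Paleozoic = 286.898; Paleoproterozoic = 900; Mesoarchean = 400.
Sum: 286.898 + 900 + 400 = 1586.898 Myr.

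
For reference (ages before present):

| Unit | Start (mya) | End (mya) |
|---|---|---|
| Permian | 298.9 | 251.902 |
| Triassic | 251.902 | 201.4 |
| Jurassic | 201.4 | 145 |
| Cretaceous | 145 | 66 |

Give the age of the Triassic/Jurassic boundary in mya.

The Triassic ends and the Jurassic begins at 201.4 mya.

201.4 mya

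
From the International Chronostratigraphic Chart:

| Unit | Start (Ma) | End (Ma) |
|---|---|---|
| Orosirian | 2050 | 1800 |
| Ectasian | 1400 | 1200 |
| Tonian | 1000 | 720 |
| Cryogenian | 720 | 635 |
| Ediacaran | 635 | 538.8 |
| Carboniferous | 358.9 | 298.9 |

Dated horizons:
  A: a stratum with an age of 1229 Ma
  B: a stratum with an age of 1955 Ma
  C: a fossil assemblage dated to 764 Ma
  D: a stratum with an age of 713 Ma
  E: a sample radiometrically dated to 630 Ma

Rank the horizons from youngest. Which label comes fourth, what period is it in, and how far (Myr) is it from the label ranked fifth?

A, in the Ectasian; 726 million years to B

Smaller Ma means younger, so youngest first: E 630 < D 713 < C 764 < A 1229 < B 1955.
Counting 4 along gives A (1229 Ma); the excerpt puts that inside the Ectasian, 1400–1200 Ma.
Next in line is B (1955 Ma), and 1955 − 1229 = 726 Myr.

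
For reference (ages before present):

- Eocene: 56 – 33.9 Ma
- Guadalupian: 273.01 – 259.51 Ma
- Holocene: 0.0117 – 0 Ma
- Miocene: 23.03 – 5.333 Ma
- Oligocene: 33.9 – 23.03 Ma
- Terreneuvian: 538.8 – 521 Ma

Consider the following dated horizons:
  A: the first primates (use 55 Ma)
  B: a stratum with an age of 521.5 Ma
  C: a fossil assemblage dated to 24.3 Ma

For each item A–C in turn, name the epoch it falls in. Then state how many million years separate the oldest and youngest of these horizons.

A — Eocene; B — Terreneuvian; C — Oligocene; span 497.2 million years

A: 55 Ma lies in 56–33.9 Ma, so Eocene.
B: 521.5 Ma lies in 538.8–521 Ma, so Terreneuvian.
C: 24.3 Ma lies in 33.9–23.03 Ma, so Oligocene.
Oldest = 521.5 Ma, youngest = 24.3 Ma → span 497.2 Myr.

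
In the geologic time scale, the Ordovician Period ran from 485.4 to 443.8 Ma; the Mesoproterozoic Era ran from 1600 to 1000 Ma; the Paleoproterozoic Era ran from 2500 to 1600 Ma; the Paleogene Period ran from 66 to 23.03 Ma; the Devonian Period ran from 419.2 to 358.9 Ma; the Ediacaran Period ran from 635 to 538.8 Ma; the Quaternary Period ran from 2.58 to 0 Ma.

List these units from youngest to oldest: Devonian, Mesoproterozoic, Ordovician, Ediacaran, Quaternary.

Read off each span (Ma): Devonian 419.2–358.9; Mesoproterozoic 1600–1000; Ordovician 485.4–443.8; Ediacaran 635–538.8; Quaternary 2.58–0.
Larger Ma is older, so oldest→youngest is Mesoproterozoic, Ediacaran, Ordovician, Devonian, Quaternary; reverse it for youngest→oldest.

Quaternary, Devonian, Ordovician, Ediacaran, Mesoproterozoic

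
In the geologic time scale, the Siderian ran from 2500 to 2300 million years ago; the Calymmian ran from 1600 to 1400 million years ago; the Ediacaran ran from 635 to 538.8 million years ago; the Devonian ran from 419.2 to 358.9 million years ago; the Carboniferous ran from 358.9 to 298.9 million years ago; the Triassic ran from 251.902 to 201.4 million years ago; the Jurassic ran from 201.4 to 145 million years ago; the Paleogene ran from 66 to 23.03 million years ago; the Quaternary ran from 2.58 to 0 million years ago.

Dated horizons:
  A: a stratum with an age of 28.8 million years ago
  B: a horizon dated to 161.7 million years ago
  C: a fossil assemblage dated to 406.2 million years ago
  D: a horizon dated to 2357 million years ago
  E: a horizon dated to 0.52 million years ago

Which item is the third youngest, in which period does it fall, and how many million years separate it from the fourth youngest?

B, in the Jurassic; 244.5 million years to C

Sorted youngest-first by Ma: E (0.52), A (28.8), B (161.7), C (406.2), D (2357).
The third youngest is B at 161.7 Ma, which lies in 201.4–145 Ma: the Jurassic.
The fourth youngest is C at 406.2 Ma; separation = |161.7 − 406.2| = 244.5 Myr.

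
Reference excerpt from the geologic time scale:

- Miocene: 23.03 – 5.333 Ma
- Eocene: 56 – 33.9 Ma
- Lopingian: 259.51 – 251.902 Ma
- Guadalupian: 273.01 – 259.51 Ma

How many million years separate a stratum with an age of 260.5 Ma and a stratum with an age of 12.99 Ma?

247.51 million years

260.5 − 12.99 = 247.51 million years.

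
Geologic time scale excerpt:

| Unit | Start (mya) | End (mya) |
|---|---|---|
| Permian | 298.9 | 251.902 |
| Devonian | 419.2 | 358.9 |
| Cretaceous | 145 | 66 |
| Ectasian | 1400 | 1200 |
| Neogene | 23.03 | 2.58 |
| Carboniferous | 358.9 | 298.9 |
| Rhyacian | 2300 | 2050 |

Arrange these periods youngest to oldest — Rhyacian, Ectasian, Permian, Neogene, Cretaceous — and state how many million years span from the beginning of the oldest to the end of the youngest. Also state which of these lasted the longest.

From the excerpt: Rhyacian 2300–2050; Ectasian 1400–1200; Permian 298.9–251.902; Neogene 23.03–2.58; Cretaceous 145–66 (Ma).
Larger Ma is earlier, so the oldest is Rhyacian and the youngest is Neogene; youngest to oldest: Neogene, Cretaceous, Permian, Ectasian, Rhyacian.
Oldest start 2300 minus youngest end 2.58 gives 2297.42 Myr overall.
Individual lengths (start − end): Cretaceous 79; Permian 46.998; Ectasian 200; Neogene 20.45; Rhyacian 250. The largest is Rhyacian at 250 Myr.

Neogene, Cretaceous, Permian, Ectasian, Rhyacian; total span 2297.42 Myr; longest is Rhyacian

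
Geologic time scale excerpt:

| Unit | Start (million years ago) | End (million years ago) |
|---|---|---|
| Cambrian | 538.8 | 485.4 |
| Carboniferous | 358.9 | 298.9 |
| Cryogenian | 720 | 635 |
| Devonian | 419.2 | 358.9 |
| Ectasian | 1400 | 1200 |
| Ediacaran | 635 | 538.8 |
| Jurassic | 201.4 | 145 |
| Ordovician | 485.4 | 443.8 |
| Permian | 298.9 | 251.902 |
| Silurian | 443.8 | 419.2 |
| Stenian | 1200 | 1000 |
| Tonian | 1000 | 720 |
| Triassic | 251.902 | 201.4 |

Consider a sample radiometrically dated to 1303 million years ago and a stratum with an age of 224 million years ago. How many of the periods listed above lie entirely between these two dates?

10

1303 Ma sits inside the Ectasian (1400–1200) and 224 Ma inside the Triassic (251.902–201.4); neither of those is wholly between the two dates.
The listed periods lying completely between them are Stenian, Tonian, Cryogenian, Ediacaran, Cambrian, Ordovician, Silurian, Devonian, Carboniferous, Permian — 10 in all.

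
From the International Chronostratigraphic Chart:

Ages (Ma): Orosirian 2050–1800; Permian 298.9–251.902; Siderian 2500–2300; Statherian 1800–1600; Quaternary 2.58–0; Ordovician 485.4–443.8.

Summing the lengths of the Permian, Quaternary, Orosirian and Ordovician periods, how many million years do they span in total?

Each duration: Permian = 46.998; Quaternary = 2.58; Orosirian = 250; Ordovician = 41.6.
Sum: 46.998 + 2.58 + 250 + 41.6 = 341.178 Myr.

341.178 million years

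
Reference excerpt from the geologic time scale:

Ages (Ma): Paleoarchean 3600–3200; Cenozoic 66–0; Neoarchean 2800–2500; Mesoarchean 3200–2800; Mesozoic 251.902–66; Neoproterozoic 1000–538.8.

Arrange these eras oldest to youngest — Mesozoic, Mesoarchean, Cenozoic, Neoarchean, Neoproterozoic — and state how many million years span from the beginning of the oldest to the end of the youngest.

Start ages (Ma): Mesoarchean 3200, Neoarchean 2800, Neoproterozoic 1000, Mesozoic 251.902, Cenozoic 66.
Ordered oldest to youngest: Mesoarchean, Neoarchean, Neoproterozoic, Mesozoic, Cenozoic.
Span = 3200 − 0 = 3200 Myr.

Mesoarchean → Neoarchean → Neoproterozoic → Mesozoic → Cenozoic; total span 3200 Myr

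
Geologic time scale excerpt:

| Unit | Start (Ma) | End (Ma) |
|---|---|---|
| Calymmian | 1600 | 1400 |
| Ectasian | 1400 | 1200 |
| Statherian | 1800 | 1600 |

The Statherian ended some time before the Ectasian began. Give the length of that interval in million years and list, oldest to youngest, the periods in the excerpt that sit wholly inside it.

200 million years; Calymmian

The Statherian closes at 1600 Ma and the Ectasian opens at 1400 Ma, so the interval is 1600 − 1400 = 200 Myr.
A period fits inside if it starts at or after 1600 Ma and ends at or before 1400 Ma; oldest first that gives Calymmian.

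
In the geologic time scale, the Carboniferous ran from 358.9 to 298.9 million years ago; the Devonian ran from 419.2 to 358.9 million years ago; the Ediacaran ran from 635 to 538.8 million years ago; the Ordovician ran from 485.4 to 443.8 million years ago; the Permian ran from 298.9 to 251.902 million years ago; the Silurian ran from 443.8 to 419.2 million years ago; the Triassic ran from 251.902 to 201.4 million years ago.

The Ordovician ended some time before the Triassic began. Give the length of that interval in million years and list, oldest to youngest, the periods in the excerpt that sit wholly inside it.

End of Ordovician = 443.8 Ma; start of Triassic = 251.902 Ma.
Gap = 443.8 − 251.902 = 191.898 Myr.
Periods wholly inside 443.8–251.902 Ma: Silurian (443.8–419.2), Devonian (419.2–358.9), Carboniferous (358.9–298.9), Permian (298.9–251.902).

191.898 million years; Silurian, Devonian, Carboniferous, Permian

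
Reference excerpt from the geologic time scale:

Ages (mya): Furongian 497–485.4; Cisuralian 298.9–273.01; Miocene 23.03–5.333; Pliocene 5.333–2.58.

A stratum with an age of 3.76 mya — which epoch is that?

3.76 Ma lies between 5.333 and 2.58 Ma, so it falls in the Pliocene.

Pliocene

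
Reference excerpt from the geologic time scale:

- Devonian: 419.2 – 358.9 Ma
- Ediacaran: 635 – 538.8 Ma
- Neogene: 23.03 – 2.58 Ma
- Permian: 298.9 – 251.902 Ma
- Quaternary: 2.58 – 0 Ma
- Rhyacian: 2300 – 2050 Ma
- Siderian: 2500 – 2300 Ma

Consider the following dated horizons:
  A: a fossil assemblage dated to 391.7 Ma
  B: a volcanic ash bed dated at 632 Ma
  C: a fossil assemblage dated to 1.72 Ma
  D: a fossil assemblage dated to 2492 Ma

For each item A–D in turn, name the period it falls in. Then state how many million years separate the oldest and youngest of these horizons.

A: 391.7 Ma lies in 419.2–358.9 Ma, so Devonian.
B: 632 Ma lies in 635–538.8 Ma, so Ediacaran.
C: 1.72 Ma lies in 2.58–0 Ma, so Quaternary.
D: 2492 Ma lies in 2500–2300 Ma, so Siderian.
Oldest = 2492 Ma, youngest = 1.72 Ma → span 2490.28 Myr.

A — Devonian; B — Ediacaran; C — Quaternary; D — Siderian; span 2490.28 million years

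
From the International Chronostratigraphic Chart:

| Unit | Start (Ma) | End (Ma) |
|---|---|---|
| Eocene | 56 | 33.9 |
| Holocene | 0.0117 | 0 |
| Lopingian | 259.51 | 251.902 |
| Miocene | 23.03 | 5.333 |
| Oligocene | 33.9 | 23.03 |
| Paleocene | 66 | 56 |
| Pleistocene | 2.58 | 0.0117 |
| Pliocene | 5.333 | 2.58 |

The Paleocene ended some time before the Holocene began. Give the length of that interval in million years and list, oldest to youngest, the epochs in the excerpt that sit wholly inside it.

55.9883 million years; Eocene, Oligocene, Miocene, Pliocene, Pleistocene

End of Paleocene = 56 Ma; start of Holocene = 0.0117 Ma.
Gap = 56 − 0.0117 = 55.9883 Myr.
Epochs wholly inside 56–0.0117 Ma: Eocene (56–33.9), Oligocene (33.9–23.03), Miocene (23.03–5.333), Pliocene (5.333–2.58), Pleistocene (2.58–0.0117).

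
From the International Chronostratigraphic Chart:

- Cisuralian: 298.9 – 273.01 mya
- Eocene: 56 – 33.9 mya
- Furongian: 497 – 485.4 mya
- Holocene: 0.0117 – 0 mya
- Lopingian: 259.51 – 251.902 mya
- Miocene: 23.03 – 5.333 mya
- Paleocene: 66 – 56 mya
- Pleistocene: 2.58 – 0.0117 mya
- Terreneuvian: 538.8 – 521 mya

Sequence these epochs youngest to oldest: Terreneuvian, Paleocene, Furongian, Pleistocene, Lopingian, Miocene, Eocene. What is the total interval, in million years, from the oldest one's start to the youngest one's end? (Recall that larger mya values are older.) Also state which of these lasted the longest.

Pleistocene → Miocene → Eocene → Paleocene → Lopingian → Furongian → Terreneuvian; total span 538.7883 Myr; longest is Eocene

From the excerpt: Terreneuvian 538.8–521; Paleocene 66–56; Furongian 497–485.4; Pleistocene 2.58–0.0117; Lopingian 259.51–251.902; Miocene 23.03–5.333; Eocene 56–33.9 (Ma).
Larger Ma is earlier, so the oldest is Terreneuvian and the youngest is Pleistocene; youngest to oldest: Pleistocene, Miocene, Eocene, Paleocene, Lopingian, Furongian, Terreneuvian.
Oldest start 538.8 minus youngest end 0.0117 gives 538.7883 Myr overall.
Individual lengths (start − end): Paleocene 10; Miocene 17.697; Furongian 11.6; Lopingian 7.608; Terreneuvian 17.8; Pleistocene 2.5683; Eocene 22.1. The largest is Eocene at 22.1 Myr.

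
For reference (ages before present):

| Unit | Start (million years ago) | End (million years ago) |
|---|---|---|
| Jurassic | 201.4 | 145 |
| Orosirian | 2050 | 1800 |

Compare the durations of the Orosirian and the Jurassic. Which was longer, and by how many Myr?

Orosirian, by 193.6 million years

Orosirian: 2050 − 1800 = 250 Myr.
Jurassic: 201.4 − 145 = 56.4 Myr.
Difference: 250 − 56.4 = 193.6 Myr, so the Orosirian was longer.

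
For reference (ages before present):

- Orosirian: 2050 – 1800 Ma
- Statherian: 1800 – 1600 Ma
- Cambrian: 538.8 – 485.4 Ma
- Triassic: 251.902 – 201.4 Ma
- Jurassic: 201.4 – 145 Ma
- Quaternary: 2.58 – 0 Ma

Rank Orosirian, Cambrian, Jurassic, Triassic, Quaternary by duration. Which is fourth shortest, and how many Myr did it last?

Start − end for each: Orosirian 2050 − 1800 = 250; Cambrian 538.8 − 485.4 = 53.4; Jurassic 201.4 − 145 = 56.4; Triassic 251.902 − 201.4 = 50.502; Quaternary 2.58 − 0 = 2.58.
Ranking these from shortest: Quaternary < Triassic < Cambrian < Jurassic < Orosirian.
Position 4 in that ranking is Jurassic, which lasted 56.4 Myr.

Jurassic, 56.4 million years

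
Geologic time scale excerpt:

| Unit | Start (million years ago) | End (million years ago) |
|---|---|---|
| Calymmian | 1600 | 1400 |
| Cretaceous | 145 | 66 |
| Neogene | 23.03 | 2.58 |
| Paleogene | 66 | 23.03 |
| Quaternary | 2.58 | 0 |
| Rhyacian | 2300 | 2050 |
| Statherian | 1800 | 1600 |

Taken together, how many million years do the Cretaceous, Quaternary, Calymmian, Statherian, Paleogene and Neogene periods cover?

Each duration: Cretaceous = 79; Quaternary = 2.58; Calymmian = 200; Statherian = 200; Paleogene = 42.97; Neogene = 20.45.
Sum: 79 + 2.58 + 200 + 200 + 42.97 + 20.45 = 545 Myr.

545 million years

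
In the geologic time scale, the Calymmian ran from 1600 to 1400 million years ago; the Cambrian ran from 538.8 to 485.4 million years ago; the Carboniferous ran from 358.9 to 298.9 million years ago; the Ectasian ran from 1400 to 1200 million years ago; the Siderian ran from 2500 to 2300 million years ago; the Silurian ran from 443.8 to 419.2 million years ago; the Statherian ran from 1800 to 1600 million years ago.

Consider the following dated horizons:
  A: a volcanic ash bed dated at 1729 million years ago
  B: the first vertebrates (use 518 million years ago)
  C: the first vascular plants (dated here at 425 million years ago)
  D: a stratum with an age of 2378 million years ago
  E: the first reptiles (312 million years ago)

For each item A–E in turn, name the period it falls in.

A: 1729 Ma lies in 1800–1600 Ma, so Statherian.
B: 518 Ma lies in 538.8–485.4 Ma, so Cambrian.
C: 425 Ma lies in 443.8–419.2 Ma, so Silurian.
D: 2378 Ma lies in 2500–2300 Ma, so Siderian.
E: 312 Ma lies in 358.9–298.9 Ma, so Carboniferous.

A — Statherian; B — Cambrian; C — Silurian; D — Siderian; E — Carboniferous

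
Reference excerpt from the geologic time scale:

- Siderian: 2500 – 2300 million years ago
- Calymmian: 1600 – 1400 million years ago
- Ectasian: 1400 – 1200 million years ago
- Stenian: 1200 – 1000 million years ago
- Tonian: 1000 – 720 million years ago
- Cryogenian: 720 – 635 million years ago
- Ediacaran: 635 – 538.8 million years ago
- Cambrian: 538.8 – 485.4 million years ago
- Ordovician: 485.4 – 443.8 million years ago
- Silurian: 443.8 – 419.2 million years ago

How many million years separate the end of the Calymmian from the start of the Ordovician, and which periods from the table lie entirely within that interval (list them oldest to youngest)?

The Calymmian closes at 1400 Ma and the Ordovician opens at 485.4 Ma, so the interval is 1400 − 485.4 = 914.6 Myr.
A period fits inside if it starts at or after 1400 Ma and ends at or before 485.4 Ma; oldest first that gives Ectasian, Stenian, Tonian, Cryogenian, Ediacaran, Cambrian.

914.6 million years; Ectasian, Stenian, Tonian, Cryogenian, Ediacaran, Cambrian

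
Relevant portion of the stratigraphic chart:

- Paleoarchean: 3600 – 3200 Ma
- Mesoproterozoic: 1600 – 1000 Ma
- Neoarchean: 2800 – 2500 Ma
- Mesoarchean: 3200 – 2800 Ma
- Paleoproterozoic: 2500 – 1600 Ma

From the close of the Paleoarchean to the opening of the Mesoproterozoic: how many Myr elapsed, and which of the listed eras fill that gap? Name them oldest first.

The Paleoarchean closes at 3200 Ma and the Mesoproterozoic opens at 1600 Ma, so the interval is 3200 − 1600 = 1600 Myr.
An era fits inside if it starts at or after 3200 Ma and ends at or before 1600 Ma; oldest first that gives Mesoarchean, Neoarchean, Paleoproterozoic.

1600 million years; Mesoarchean, Neoarchean, Paleoproterozoic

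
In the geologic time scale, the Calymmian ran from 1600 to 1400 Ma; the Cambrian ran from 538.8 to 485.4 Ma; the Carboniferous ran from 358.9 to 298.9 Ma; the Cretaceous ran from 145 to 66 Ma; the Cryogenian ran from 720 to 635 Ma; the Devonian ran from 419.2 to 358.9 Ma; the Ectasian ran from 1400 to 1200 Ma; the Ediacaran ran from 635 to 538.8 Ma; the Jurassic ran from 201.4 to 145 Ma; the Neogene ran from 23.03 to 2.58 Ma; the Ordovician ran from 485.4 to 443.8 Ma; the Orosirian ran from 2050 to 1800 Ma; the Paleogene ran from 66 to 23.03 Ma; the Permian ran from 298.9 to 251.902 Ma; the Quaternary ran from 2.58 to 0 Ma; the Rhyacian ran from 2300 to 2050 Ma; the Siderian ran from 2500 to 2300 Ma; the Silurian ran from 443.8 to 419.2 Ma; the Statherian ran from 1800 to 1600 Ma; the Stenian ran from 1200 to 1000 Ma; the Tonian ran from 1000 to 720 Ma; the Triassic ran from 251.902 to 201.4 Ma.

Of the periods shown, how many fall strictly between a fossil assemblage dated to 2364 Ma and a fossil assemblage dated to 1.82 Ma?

20

2364 Ma sits inside the Siderian (2500–2300) and 1.82 Ma inside the Quaternary (2.58–0); neither of those is wholly between the two dates.
The listed periods lying completely between them are Rhyacian, Orosirian, Statherian, Calymmian, Ectasian, Stenian, Tonian, Cryogenian, Ediacaran, Cambrian, Ordovician, Silurian, Devonian, Carboniferous, Permian, Triassic, Jurassic, Cretaceous, Paleogene, Neogene — 20 in all.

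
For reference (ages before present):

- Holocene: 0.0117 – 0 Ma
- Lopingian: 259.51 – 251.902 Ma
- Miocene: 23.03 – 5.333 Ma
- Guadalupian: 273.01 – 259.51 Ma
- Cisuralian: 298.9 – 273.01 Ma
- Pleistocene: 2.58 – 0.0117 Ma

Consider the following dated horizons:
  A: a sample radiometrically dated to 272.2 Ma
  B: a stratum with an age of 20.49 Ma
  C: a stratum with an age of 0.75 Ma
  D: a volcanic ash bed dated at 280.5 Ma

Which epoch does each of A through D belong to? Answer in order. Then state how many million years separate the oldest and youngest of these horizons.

A — Guadalupian; B — Miocene; C — Pleistocene; D — Cisuralian; span 279.75 million years

A: 272.2 Ma lies in 273.01–259.51 Ma, so Guadalupian.
B: 20.49 Ma lies in 23.03–5.333 Ma, so Miocene.
C: 0.75 Ma lies in 2.58–0.0117 Ma, so Pleistocene.
D: 280.5 Ma lies in 298.9–273.01 Ma, so Cisuralian.
Oldest = 280.5 Ma, youngest = 0.75 Ma → span 279.75 Myr.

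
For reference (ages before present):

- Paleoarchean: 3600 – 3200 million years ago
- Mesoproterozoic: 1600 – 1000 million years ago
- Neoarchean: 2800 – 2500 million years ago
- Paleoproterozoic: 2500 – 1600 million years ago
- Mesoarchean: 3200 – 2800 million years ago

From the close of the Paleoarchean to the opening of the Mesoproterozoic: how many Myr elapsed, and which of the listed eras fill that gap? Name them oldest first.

End of Paleoarchean = 3200 Ma; start of Mesoproterozoic = 1600 Ma.
Gap = 3200 − 1600 = 1600 Myr.
Eras wholly inside 3200–1600 Ma: Mesoarchean (3200–2800), Neoarchean (2800–2500), Paleoproterozoic (2500–1600).

1600 million years; Mesoarchean, Neoarchean, Paleoproterozoic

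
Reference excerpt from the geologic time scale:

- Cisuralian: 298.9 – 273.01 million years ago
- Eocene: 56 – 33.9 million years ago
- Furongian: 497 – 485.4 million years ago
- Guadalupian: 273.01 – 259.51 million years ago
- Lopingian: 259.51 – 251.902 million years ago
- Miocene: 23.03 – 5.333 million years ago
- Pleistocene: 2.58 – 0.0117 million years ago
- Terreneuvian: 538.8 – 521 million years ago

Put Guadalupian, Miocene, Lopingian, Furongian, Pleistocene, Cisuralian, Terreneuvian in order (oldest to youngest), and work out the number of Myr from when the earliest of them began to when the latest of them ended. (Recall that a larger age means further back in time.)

From the excerpt: Guadalupian 273.01–259.51; Miocene 23.03–5.333; Lopingian 259.51–251.902; Furongian 497–485.4; Pleistocene 2.58–0.0117; Cisuralian 298.9–273.01; Terreneuvian 538.8–521 (Ma).
Larger Ma is earlier, so the oldest is Terreneuvian and the youngest is Pleistocene; oldest to youngest: Terreneuvian, Furongian, Cisuralian, Guadalupian, Lopingian, Miocene, Pleistocene.
Oldest start 538.8 minus youngest end 0.0117 gives 538.7883 Myr overall.

Terreneuvian, Furongian, Cisuralian, Guadalupian, Lopingian, Miocene, Pleistocene; total span 538.7883 Myr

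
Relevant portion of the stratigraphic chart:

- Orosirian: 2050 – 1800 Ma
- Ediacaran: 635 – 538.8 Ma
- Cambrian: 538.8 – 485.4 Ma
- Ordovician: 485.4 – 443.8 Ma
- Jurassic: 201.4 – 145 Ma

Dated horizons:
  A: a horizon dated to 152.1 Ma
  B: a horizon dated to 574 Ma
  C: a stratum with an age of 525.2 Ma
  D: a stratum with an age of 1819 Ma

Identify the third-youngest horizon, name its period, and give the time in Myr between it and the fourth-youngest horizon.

B, in the Ediacaran; 1245 million years to D

Smaller Ma means younger, so youngest first: A 152.1 < C 525.2 < B 574 < D 1819.
Counting 3 along gives B (574 Ma); the excerpt puts that inside the Ediacaran, 635–538.8 Ma.
Next in line is D (1819 Ma), and 1819 − 574 = 1245 Myr.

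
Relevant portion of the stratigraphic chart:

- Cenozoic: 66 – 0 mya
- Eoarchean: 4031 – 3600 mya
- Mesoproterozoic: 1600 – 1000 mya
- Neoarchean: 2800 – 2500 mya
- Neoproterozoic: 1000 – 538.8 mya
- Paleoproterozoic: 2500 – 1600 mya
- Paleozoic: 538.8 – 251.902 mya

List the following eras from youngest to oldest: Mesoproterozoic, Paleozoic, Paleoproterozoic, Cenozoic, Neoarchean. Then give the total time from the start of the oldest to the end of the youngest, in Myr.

Cenozoic, Paleozoic, Mesoproterozoic, Paleoproterozoic, Neoarchean; total span 2800 Myr

From the excerpt: Mesoproterozoic 1600–1000; Paleozoic 538.8–251.902; Paleoproterozoic 2500–1600; Cenozoic 66–0; Neoarchean 2800–2500 (Ma).
Larger Ma is earlier, so the oldest is Neoarchean and the youngest is Cenozoic; youngest to oldest: Cenozoic, Paleozoic, Mesoproterozoic, Paleoproterozoic, Neoarchean.
Oldest start 2800 minus youngest end 0 gives 2800 Myr overall.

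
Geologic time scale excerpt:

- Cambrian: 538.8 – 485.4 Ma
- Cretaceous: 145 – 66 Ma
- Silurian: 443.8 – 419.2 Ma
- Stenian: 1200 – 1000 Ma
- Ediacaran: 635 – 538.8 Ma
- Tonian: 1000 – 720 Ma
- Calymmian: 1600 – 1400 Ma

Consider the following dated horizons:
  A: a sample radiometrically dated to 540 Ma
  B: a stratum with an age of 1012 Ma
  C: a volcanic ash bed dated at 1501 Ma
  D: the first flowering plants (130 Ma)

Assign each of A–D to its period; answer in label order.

A — Ediacaran; B — Stenian; C — Calymmian; D — Cretaceous

Match each age against the start–end ranges in the excerpt: A = 540 Ma → Ediacaran (635–538.8); B = 1012 Ma → Stenian (1200–1000); C = 1501 Ma → Calymmian (1600–1400); D = 130 Ma → Cretaceous (145–66).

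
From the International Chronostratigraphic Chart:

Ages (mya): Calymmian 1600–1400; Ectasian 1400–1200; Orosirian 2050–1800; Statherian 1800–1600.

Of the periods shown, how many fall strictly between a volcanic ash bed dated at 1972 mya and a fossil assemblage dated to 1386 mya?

2

The older date is 1972 Ma and the younger is 1386 Ma.
Periods with start < 1972 and end > 1386 Ma: Statherian (1800–1600), Calymmian (1600–1400).
That is 2 complete periods.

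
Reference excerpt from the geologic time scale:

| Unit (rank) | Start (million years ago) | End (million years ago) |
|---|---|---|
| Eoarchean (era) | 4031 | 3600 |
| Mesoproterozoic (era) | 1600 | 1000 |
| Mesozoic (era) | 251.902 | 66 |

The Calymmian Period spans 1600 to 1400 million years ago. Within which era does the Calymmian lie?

The Calymmian (1600–1400 Ma) lies entirely within 1600–1000 Ma, the Mesoproterozoic Era.

Mesoproterozoic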